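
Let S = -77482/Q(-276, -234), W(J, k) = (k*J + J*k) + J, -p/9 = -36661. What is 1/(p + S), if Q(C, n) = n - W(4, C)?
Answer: 985/324961024 ≈ 3.0311e-6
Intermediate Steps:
p = 329949 (p = -9*(-36661) = 329949)
W(J, k) = J + 2*J*k (W(J, k) = (J*k + J*k) + J = 2*J*k + J = J + 2*J*k)
Q(C, n) = -4 + n - 8*C (Q(C, n) = n - 4*(1 + 2*C) = n - (4 + 8*C) = n + (-4 - 8*C) = -4 + n - 8*C)
S = -38741/985 (S = -77482/(-4 - 234 - 8*(-276)) = -77482/(-4 - 234 + 2208) = -77482/1970 = -77482*1/1970 = -38741/985 ≈ -39.331)
1/(p + S) = 1/(329949 - 38741/985) = 1/(324961024/985) = 985/324961024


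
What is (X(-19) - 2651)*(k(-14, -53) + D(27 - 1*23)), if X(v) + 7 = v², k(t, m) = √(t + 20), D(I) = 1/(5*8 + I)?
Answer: -2297/44 - 2297*√6 ≈ -5678.7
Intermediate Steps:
D(I) = 1/(40 + I)
k(t, m) = √(20 + t)
X(v) = -7 + v²
(X(-19) - 2651)*(k(-14, -53) + D(27 - 1*23)) = ((-7 + (-19)²) - 2651)*(√(20 - 14) + 1/(40 + (27 - 1*23))) = ((-7 + 361) - 2651)*(√6 + 1/(40 + (27 - 23))) = (354 - 2651)*(√6 + 1/(40 + 4)) = -2297*(√6 + 1/44) = -2297*(1/44 + √6) = -2297/44 - 2297*√6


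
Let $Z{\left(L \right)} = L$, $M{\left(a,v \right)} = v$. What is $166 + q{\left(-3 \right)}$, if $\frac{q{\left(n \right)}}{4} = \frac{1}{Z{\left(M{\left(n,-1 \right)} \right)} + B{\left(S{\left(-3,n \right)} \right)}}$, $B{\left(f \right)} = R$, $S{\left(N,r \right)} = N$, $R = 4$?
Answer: $\frac{502}{3} \approx 167.33$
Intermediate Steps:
$B{\left(f \right)} = 4$
$q{\left(n \right)} = \frac{4}{3}$ ($q{\left(n \right)} = \frac{4}{-1 + 4} = \frac{4}{3}$)
$166 + q{\left(-3 \right)} = 166 + \frac{4}{3} = \frac{502}{3}$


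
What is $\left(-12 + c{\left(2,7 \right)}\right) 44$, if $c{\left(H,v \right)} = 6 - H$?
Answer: $-352$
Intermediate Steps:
$\left(-12 + c{\left(2,7 \right)}\right) 44 = \left(-12 + \left(6 - 2\right)\right) 44 = \left(-12 + 4\right) 44 = \left(-8\right) 44 = -352$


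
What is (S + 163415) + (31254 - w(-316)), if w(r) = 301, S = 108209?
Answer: 302577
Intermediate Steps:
(S + 163415) + (31254 - w(-316)) = (108209 + 163415) + (31254 - 1*301) = 271624 + (31254 - 301) = 271624 + 30953 = 302577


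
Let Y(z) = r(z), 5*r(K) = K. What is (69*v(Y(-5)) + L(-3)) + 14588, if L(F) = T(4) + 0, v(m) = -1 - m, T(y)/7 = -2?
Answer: 14574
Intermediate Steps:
r(K) = K/5
Y(z) = z/5
T(y) = -14 (T(y) = 7*(-2) = -14)
L(F) = -14 (L(F) = -14 + 0 = -14)
(69*v(Y(-5)) + L(-3)) + 14588 = (69*(-1 - (-5)/5) - 14) + 14588 = (69*(-1 - 1*(-1)) - 14) + 14588 = (69*(-1 + 1) - 14) + 14588 = (69*0 - 14) + 14588 = (0 - 14) + 14588 = -14 + 14588 = 14574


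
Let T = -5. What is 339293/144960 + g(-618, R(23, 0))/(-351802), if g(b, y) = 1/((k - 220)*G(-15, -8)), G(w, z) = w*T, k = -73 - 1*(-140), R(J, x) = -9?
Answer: 45656713169477/19506435854400 ≈ 2.3406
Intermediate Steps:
k = 67 (k = -73 + 140 = 67)
G(w, z) = -5*w (G(w, z) = w*(-5) = -5*w)
g(b, y) = -1/11475 (g(b, y) = 1/((67 - 220)*((-5*(-15)))) = 1/(-153*75) = -1/153*1/75 = -1/11475)
339293/144960 + g(-618, R(23, 0))/(-351802) = 339293/144960 - 1/11475/(-351802) = 339293*(1/144960) - 1/11475*(-1/351802) = 339293/144960 + 1/4036927950 = 45656713169477/19506435854400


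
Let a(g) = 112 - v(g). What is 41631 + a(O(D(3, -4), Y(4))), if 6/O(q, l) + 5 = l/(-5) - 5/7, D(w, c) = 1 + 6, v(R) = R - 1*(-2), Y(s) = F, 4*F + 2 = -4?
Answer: 15820259/379 ≈ 41742.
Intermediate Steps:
F = -3/2 (F = -1/2 + (1/4)*(-4) = -1/2 - 1 = -3/2 ≈ -1.5000)
Y(s) = -3/2
v(R) = 2 + R (v(R) = R + 2 = 2 + R)
D(w, c) = 7
O(q, l) = 6/(-40/7 - l/5) (O(q, l) = 6/(-5 + (l/(-5) - 5/7)) = 6/(-5 + (l*(-1/5) - 5*1/7)) = 6/(-5 + (-l/5 - 5/7)) = 6/(-5 + (-5/7 - l/5)) = 6/(-40/7 - l/5))
a(g) = 110 - g (a(g) = 112 - (2 + g) = 112 + (-2 - g) = 110 - g)
41631 + a(O(D(3, -4), Y(4))) = 41631 + (110 - (-210)/(200 + 7*(-3/2))) = 41631 + (110 - (-210)/(200 - 21/2)) = 41631 + (110 - (-210)/379/2) = 41631 + (110 - (-210)*2/379) = 41631 + (110 - 1*(-420/379)) = 41631 + (110 + 420/379) = 41631 + 42110/379 = 15820259/379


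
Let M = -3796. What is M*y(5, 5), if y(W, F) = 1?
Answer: -3796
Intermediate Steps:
M*y(5, 5) = -3796*1 = -3796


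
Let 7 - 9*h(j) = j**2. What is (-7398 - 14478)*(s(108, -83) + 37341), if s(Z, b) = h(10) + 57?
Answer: -817892596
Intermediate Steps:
h(j) = 7/9 - j**2/9
s(Z, b) = 140/3 (s(Z, b) = (7/9 - 1/9*10**2) + 57 = (7/9 - 1/9*100) + 57 = (7/9 - 100/9) + 57 = -31/3 + 57 = 140/3)
(-7398 - 14478)*(s(108, -83) + 37341) = (-7398 - 14478)*(140/3 + 37341) = -21876*112163/3 = -817892596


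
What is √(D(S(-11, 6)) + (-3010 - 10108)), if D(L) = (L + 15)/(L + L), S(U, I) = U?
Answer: 10*I*√15873/11 ≈ 114.53*I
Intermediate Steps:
D(L) = (15 + L)/(2*L) (D(L) = (15 + L)/((2*L)) = (15 + L)*(1/(2*L)) = (15 + L)/(2*L))
√(D(S(-11, 6)) + (-3010 - 10108)) = √((½)*(15 - 11)/(-11) + (-3010 - 10108)) = √((½)*(-1/11)*4 - 13118) = √(-2/11 - 13118) = √(-144300/11) = 10*I*√15873/11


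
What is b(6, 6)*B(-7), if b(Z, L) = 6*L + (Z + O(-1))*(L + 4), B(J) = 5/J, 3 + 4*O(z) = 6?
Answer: -1035/14 ≈ -73.929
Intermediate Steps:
O(z) = 3/4 (O(z) = -3/4 + (1/4)*6 = -3/4 + 3/2 = 3/4)
b(Z, L) = 6*L + (4 + L)*(3/4 + Z) (b(Z, L) = 6*L + (Z + 3/4)*(L + 4) = 6*L + (3/4 + Z)*(4 + L) = 6*L + (4 + L)*(3/4 + Z))
b(6, 6)*B(-7) = (3 + 4*6 + (27/4)*6 + 6*6)*(5/(-7)) = (3 + 24 + 81/2 + 36)*(5*(-1/7)) = (207/2)*(-5/7) = -1035/14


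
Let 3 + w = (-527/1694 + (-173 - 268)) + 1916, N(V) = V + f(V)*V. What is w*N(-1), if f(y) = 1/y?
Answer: 0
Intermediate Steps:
N(V) = 1 + V (N(V) = V + V/V = V + 1 = 1 + V)
w = 2493041/1694 (w = -3 + ((-527/1694 + (-173 - 268)) + 1916) = -3 + ((-527*1/1694 - 441) + 1916) = -3 + ((-527/1694 - 441) + 1916) = -3 + (-747581/1694 + 1916) = -3 + 2498123/1694 = 2493041/1694 ≈ 1471.7)
w*N(-1) = 2493041*(1 - 1)/1694 = (2493041/1694)*0 = 0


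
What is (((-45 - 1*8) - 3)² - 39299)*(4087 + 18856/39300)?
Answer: -1452287600707/9825 ≈ -1.4782e+8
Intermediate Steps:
(((-45 - 1*8) - 3)² - 39299)*(4087 + 18856/39300) = (((-45 - 8) - 3)² - 39299)*(4087 + 18856*(1/39300)) = ((-53 - 3)² - 39299)*(4087 + 4714/9825) = ((-56)² - 39299)*(40159489/9825) = (3136 - 39299)*(40159489/9825) = -36163*40159489/9825 = -1452287600707/9825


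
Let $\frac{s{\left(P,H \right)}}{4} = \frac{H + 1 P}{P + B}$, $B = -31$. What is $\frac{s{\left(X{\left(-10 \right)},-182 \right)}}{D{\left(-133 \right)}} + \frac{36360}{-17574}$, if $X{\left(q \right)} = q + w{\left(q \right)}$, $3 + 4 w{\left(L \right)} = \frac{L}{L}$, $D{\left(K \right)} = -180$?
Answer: $- \frac{47053}{21663} \approx -2.172$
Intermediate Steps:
$w{\left(L \right)} = - \frac{1}{2}$ ($w{\left(L \right)} = - \frac{3}{4} + \frac{L \frac{1}{L}}{4} = - \frac{3}{4} + \frac{1}{4} \cdot 1 = - \frac{3}{4} + \frac{1}{4} = - \frac{1}{2}$)
$X{\left(q \right)} = - \frac{1}{2} + q$ ($X{\left(q \right)} = q - \frac{1}{2} = - \frac{1}{2} + q$)
$s{\left(P,H \right)} = \frac{4 \left(H + P\right)}{-31 + P}$ ($s{\left(P,H \right)} = 4 \frac{H + 1 P}{P - 31} = 4 \frac{H + P}{-31 + P} = \frac{4 \left(H + P\right)}{-31 + P}$)
$\frac{s{\left(X{\left(-10 \right)},-182 \right)}}{D{\left(-133 \right)}} + \frac{36360}{-17574} = \frac{4 \frac{1}{-31 - \frac{21}{2}} \left(-182 - \frac{21}{2}\right)}{-180} + \frac{36360}{-17574} = \frac{4 \left(-182 - \frac{21}{2}\right)}{-31 - \frac{21}{2}} \left(- \frac{1}{180}\right) + 36360 \left(- \frac{1}{17574}\right) = 4 \frac{1}{- \frac{83}{2}} \left(- \frac{385}{2}\right) \left(- \frac{1}{180}\right) - \frac{60}{29} = 4 \left(- \frac{2}{83}\right) \left(- \frac{385}{2}\right) \left(- \frac{1}{180}\right) - \frac{60}{29} = \frac{1540}{83} \left(- \frac{1}{180}\right) - \frac{60}{29} = - \frac{77}{747} - \frac{60}{29} = - \frac{47053}{21663}$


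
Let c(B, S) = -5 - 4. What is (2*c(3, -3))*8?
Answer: -144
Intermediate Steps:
c(B, S) = -9
(2*c(3, -3))*8 = (2*(-9))*8 = -18*8 = -144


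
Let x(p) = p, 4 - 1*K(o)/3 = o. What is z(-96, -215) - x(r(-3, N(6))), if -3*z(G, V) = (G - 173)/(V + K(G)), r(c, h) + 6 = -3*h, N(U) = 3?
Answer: 4094/255 ≈ 16.055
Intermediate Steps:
K(o) = 12 - 3*o
r(c, h) = -6 - 3*h
z(G, V) = -(-173 + G)/(3*(12 + V - 3*G)) (z(G, V) = -(G - 173)/(3*(V + (12 - 3*G))) = -(-173 + G)/(3*(12 + V - 3*G)))
z(-96, -215) - x(r(-3, N(6))) = (173 - 1*(-96))/(3*(12 - 215 - 3*(-96))) - (-6 - 3*3) = (173 + 96)/(3*(12 - 215 + 288)) - (-6 - 9) = (1/3)*269/85 - 1*(-15) = (1/3)*(1/85)*269 + 15 = 269/255 + 15 = 4094/255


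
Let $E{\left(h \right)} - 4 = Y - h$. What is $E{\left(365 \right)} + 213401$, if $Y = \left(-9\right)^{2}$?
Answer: $213121$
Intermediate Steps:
$Y = 81$
$E{\left(h \right)} = 85 - h$ ($E{\left(h \right)} = 4 - \left(-81 + h\right) = 85 - h$)
$E{\left(365 \right)} + 213401 = \left(85 - 365\right) + 213401 = -280 + 213401 = 213121$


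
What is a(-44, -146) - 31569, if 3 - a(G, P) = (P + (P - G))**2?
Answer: -93070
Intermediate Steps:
a(G, P) = 3 - (-G + 2*P)**2 (a(G, P) = 3 - (P + (P - G))**2 = 3 - (-G + 2*P)**2)
a(-44, -146) - 31569 = (3 - (-44 - 2*(-146))**2) - 31569 = (3 - (-44 + 292)**2) - 31569 = (3 - 1*248**2) - 31569 = (3 - 1*61504) - 31569 = (3 - 61504) - 31569 = -61501 - 31569 = -93070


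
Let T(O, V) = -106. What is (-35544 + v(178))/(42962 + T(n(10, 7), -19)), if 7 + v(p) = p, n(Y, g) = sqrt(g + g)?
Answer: -35373/42856 ≈ -0.82539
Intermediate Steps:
n(Y, g) = sqrt(2)*sqrt(g) (n(Y, g) = sqrt(2*g) = sqrt(2)*sqrt(g))
v(p) = -7 + p
(-35544 + v(178))/(42962 + T(n(10, 7), -19)) = (-35544 + (-7 + 178))/(42962 - 106) = (-35544 + 171)/42856 = -35373*1/42856 = -35373/42856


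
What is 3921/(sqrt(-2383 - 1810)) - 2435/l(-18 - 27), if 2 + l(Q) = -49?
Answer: 2435/51 - 3921*I*sqrt(4193)/4193 ≈ 47.745 - 60.553*I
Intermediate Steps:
l(Q) = -51 (l(Q) = -2 - 49 = -51)
3921/(sqrt(-2383 - 1810)) - 2435/l(-18 - 27) = 3921/(sqrt(-2383 - 1810)) - 2435/(-51) = 3921/(sqrt(-4193)) - 2435*(-1/51) = 3921/((I*sqrt(4193))) + 2435/51 = 3921*(-I*sqrt(4193)/4193) + 2435/51 = -3921*I*sqrt(4193)/4193 + 2435/51 = 2435/51 - 3921*I*sqrt(4193)/4193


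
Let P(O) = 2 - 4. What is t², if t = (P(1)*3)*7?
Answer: 1764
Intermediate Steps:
P(O) = -2
t = -42 (t = -2*3*7 = -6*7 = -42)
t² = (-42)² = 1764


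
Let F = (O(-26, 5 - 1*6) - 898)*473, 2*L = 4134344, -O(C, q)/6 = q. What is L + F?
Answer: 1645256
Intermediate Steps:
O(C, q) = -6*q
L = 2067172 (L = (½)*4134344 = 2067172)
F = -421916 (F = (-6*(5 - 1*6) - 898)*473 = (-6*(5 - 6) - 898)*473 = (-6*(-1) - 898)*473 = (6 - 898)*473 = -892*473 = -421916)
L + F = 2067172 - 421916 = 1645256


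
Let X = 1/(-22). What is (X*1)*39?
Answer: -39/22 ≈ -1.7727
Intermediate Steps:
X = -1/22 ≈ -0.045455
(X*1)*39 = -1/22*1*39 = -1/22*39 = -39/22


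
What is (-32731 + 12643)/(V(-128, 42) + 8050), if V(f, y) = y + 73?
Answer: -20088/8165 ≈ -2.4603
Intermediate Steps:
V(f, y) = 73 + y
(-32731 + 12643)/(V(-128, 42) + 8050) = (-32731 + 12643)/((73 + 42) + 8050) = -20088/(115 + 8050) = -20088/8165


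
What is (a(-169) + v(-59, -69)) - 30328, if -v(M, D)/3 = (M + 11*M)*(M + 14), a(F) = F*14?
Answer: -128274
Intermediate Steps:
a(F) = 14*F
v(M, D) = -36*M*(14 + M) (v(M, D) = -3*(M + 11*M)*(M + 14) = -3*12*M*(14 + M) = -36*M*(14 + M))
(a(-169) + v(-59, -69)) - 30328 = (14*(-169) - 36*(-59)*(14 - 59)) - 30328 = (-2366 - 36*(-59)*(-45)) - 30328 = (-2366 - 95580) - 30328 = -97946 - 30328 = -128274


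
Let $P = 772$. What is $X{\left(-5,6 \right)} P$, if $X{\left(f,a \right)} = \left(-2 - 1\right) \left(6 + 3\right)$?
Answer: $-20844$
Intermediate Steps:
$X{\left(f,a \right)} = -27$ ($X{\left(f,a \right)} = \left(-3\right) 9 = -27$)
$X{\left(-5,6 \right)} P = \left(-27\right) 772 = -20844$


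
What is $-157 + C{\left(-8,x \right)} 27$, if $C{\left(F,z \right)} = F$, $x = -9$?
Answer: $-373$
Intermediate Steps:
$-157 + C{\left(-8,x \right)} 27 = -157 - 216 = -373$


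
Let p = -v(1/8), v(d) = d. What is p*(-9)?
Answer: 9/8 ≈ 1.1250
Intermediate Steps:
p = -1/8 ≈ -0.12500
p*(-9) = -1/8*(-9) = 9/8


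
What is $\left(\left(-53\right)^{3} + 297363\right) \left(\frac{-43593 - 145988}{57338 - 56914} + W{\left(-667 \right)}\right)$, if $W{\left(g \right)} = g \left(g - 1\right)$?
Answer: $\frac{264369745653}{4} \approx 6.6092 \cdot 10^{10}$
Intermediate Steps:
$W{\left(g \right)} = g \left(-1 + g\right)$
$\left(\left(-53\right)^{3} + 297363\right) \left(\frac{-43593 - 145988}{57338 - 56914} + W{\left(-667 \right)}\right) = \left(\left(-53\right)^{3} + 297363\right) \left(\frac{-43593 - 145988}{57338 - 56914} - 667 \left(-1 - 667\right)\right) = \left(-148877 + 297363\right) \left(- \frac{189581}{424} - -445556\right) = 148486 \left(\left(-189581\right) \frac{1}{424} + 445556\right) = 148486 \left(- \frac{3577}{8} + 445556\right) = 148486 \cdot \frac{3560871}{8} = \frac{264369745653}{4}$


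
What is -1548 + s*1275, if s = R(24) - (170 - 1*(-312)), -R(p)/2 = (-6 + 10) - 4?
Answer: -616098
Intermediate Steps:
R(p) = 0 (R(p) = -2*((-6 + 10) - 4) = -2*(4 - 4) = -2*0 = 0)
s = -482 (s = 0 - (170 - 1*(-312)) = 0 - (170 + 312) = 0 - 1*482 = 0 - 482 = -482)
-1548 + s*1275 = -1548 - 482*1275 = -1548 - 614550 = -616098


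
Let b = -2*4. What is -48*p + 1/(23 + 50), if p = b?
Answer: 28033/73 ≈ 384.01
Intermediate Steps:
b = -8
p = -8
-48*p + 1/(23 + 50) = -48*(-8) + 1/(23 + 50) = 384 + 1/73 = 28033/73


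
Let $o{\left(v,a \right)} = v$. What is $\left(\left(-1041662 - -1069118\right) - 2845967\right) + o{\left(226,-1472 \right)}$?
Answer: $-2818285$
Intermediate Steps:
$\left(\left(-1041662 - -1069118\right) - 2845967\right) + o{\left(226,-1472 \right)} = \left(\left(-1041662 - -1069118\right) - 2845967\right) + 226 = \left(\left(-1041662 + 1069118\right) - 2845967\right) + 226 = \left(27456 - 2845967\right) + 226 = -2818511 + 226 = -2818285$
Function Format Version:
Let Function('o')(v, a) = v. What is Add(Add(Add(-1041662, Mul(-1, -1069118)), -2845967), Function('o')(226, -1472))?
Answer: -2818285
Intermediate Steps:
Add(Add(Add(-1041662, Mul(-1, -1069118)), -2845967), Function('o')(226, -1472)) = Add(Add(Add(-1041662, Mul(-1, -1069118)), -2845967), 226) = Add(Add(Add(-1041662, 1069118), -2845967), 226) = Add(Add(27456, -2845967), 226) = Add(-2818511, 226) = -2818285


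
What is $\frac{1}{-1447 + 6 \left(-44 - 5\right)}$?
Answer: $- \frac{1}{1741} \approx -0.00057438$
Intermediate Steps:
$\frac{1}{-1447 + 6 \left(-44 - 5\right)} = \frac{1}{-1447 + 6 \left(-49\right)} = \frac{1}{-1447 - 294} = \frac{1}{-1741} = - \frac{1}{1741}$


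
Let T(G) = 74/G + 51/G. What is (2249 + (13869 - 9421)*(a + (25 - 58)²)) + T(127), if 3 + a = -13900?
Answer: -7238291596/127 ≈ -5.6994e+7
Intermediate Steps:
T(G) = 125/G
a = -13903 (a = -3 - 13900 = -13903)
(2249 + (13869 - 9421)*(a + (25 - 58)²)) + T(127) = (2249 + (13869 - 9421)*(-13903 + (25 - 58)²)) + 125/127 = (2249 + 4448*(-13903 + (-33)²)) + 125*(1/127) = (2249 + 4448*(-13903 + 1089)) + 125/127 = (2249 + 4448*(-12814)) + 125/127 = (2249 - 56996672) + 125/127 = -56994423 + 125/127 = -7238291596/127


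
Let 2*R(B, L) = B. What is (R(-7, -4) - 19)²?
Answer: 2025/4 ≈ 506.25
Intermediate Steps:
R(B, L) = B/2
(R(-7, -4) - 19)² = ((½)*(-7) - 19)² = (-7/2 - 19)² = (-45/2)² = 2025/4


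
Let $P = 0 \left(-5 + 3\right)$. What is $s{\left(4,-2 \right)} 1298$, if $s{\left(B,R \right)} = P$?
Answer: $0$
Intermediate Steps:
$P = 0$ ($P = 0 \left(-2\right) = 0$)
$s{\left(B,R \right)} = 0$
$s{\left(4,-2 \right)} 1298 = 0 \cdot 1298 = 0$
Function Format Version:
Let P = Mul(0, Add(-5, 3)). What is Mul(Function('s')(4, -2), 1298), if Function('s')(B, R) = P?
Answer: 0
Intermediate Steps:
P = 0 (P = Mul(0, -2) = 0)
Function('s')(B, R) = 0
Mul(Function('s')(4, -2), 1298) = Mul(0, 1298) = 0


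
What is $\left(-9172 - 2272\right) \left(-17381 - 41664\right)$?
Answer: $675710980$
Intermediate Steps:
$\left(-9172 - 2272\right) \left(-17381 - 41664\right) = \left(-11444\right) \left(-59045\right) = 675710980$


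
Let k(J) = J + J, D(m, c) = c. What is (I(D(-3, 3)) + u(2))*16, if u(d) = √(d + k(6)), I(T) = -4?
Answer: -64 + 16*√14 ≈ -4.1335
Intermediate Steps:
k(J) = 2*J
u(d) = √(12 + d) (u(d) = √(d + 2*6) = √(d + 12) = √(12 + d))
(I(D(-3, 3)) + u(2))*16 = (-4 + √(12 + 2))*16 = (-4 + √14)*16 = -64 + 16*√14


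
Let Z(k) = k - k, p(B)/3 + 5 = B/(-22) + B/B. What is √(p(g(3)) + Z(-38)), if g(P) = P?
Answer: I*√6006/22 ≈ 3.5227*I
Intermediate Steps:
p(B) = -12 - 3*B/22 (p(B) = -15 + 3*(B/(-22) + B/B) = -15 + 3*(B*(-1/22) + 1) = -15 + 3*(-B/22 + 1) = -15 + 3*(1 - B/22) = -15 + (3 - 3*B/22) = -12 - 3*B/22)
Z(k) = 0
√(p(g(3)) + Z(-38)) = √((-12 - 3/22*3) + 0) = √((-12 - 9/22) + 0) = √(-273/22 + 0) = √(-273/22) = I*√6006/22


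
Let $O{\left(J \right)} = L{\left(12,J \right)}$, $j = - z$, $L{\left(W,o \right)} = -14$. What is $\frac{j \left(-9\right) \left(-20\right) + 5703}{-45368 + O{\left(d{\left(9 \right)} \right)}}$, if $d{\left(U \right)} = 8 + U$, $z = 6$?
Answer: $- \frac{4623}{45382} \approx -0.10187$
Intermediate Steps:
$j = -6$ ($j = \left(-1\right) 6 = -6$)
$O{\left(J \right)} = -14$
$\frac{j \left(-9\right) \left(-20\right) + 5703}{-45368 + O{\left(d{\left(9 \right)} \right)}} = \frac{\left(-6\right) \left(-9\right) \left(-20\right) + 5703}{-45368 - 14} = \frac{54 \left(-20\right) + 5703}{-45382} = \left(-1080 + 5703\right) \left(- \frac{1}{45382}\right) = 4623 \left(- \frac{1}{45382}\right) = - \frac{4623}{45382}$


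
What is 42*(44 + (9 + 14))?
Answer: 2814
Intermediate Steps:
42*(44 + (9 + 14)) = 42*(44 + 23) = 42*67 = 2814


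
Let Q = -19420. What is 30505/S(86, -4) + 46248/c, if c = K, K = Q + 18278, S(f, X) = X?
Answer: -17510851/2284 ≈ -7666.8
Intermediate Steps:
K = -1142 (K = -19420 + 18278 = -1142)
c = -1142
30505/S(86, -4) + 46248/c = 30505/(-4) + 46248/(-1142) = 30505*(-¼) + 46248*(-1/1142) = -30505/4 - 23124/571 = -17510851/2284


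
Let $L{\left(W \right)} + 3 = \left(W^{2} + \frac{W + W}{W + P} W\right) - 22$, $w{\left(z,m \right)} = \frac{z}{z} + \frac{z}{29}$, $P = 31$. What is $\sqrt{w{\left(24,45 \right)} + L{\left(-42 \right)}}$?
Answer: $\frac{2 \sqrt{36127707}}{319} \approx 37.684$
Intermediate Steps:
$w{\left(z,m \right)} = 1 + \frac{z}{29}$ ($w{\left(z,m \right)} = 1 + z \frac{1}{29} = 1 + \frac{z}{29}$)
$L{\left(W \right)} = -25 + W^{2} + \frac{2 W^{2}}{31 + W}$ ($L{\left(W \right)} = -3 - \left(22 - W^{2} - \frac{W + W}{W + 31} W\right) = -3 - \left(22 - W^{2} - \frac{2 W}{31 + W} W\right) = -3 - \left(22 - W^{2} - \frac{2 W^{2}}{31 + W}\right) = -3 + \left(-22 + W^{2} + \frac{2 W^{2}}{31 + W}\right) = -25 + W^{2} + \frac{2 W^{2}}{31 + W}$)
$\sqrt{w{\left(24,45 \right)} + L{\left(-42 \right)}} = \sqrt{\left(1 + \frac{1}{29} \cdot 24\right) + \frac{-775 + \left(-42\right)^{3} - -1050 + 33 \left(-42\right)^{2}}{31 - 42}} = \sqrt{\left(1 + \frac{24}{29}\right) + \frac{-775 - 74088 + 1050 + 33 \cdot 1764}{-11}} = \sqrt{\frac{53}{29} - \frac{-775 - 74088 + 1050 + 58212}{11}} = \sqrt{\frac{53}{29} - - \frac{15601}{11}} = \sqrt{\frac{53}{29} + \frac{15601}{11}} = \sqrt{\frac{453012}{319}} = \frac{2 \sqrt{36127707}}{319}$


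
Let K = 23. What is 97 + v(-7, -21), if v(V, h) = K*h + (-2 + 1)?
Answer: -387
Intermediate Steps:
v(V, h) = -1 + 23*h (v(V, h) = 23*h + (-2 + 1) = 23*h - 1 = -1 + 23*h)
97 + v(-7, -21) = 97 + (-1 + 23*(-21)) = 97 + (-1 - 483) = 97 - 484 = -387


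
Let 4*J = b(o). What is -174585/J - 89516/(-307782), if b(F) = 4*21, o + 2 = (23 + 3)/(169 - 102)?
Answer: -8955373439/1077237 ≈ -8313.3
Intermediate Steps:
o = -108/67 (o = -2 + (23 + 3)/(169 - 102) = -2 + 26/67 = -108/67 ≈ -1.6119)
b(F) = 84
J = 21 (J = (¼)*84 = 21)
-174585/J - 89516/(-307782) = -174585/21 - 89516/(-307782) = -174585*1/21 - 89516*(-1/307782) = -58195/7 + 44758/153891 = -8955373439/1077237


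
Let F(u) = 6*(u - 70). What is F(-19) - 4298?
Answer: -4832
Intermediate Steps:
F(u) = -420 + 6*u (F(u) = 6*(-70 + u) = -420 + 6*u)
F(-19) - 4298 = (-420 + 6*(-19)) - 4298 = (-420 - 114) - 4298 = -534 - 4298 = -4832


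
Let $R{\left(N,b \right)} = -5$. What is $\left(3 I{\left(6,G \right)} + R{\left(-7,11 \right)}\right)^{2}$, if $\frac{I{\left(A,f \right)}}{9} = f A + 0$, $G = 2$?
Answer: $101761$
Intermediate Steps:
$I{\left(A,f \right)} = 9 A f$ ($I{\left(A,f \right)} = 9 \left(f A + 0\right) = 9 \left(A f + 0\right) = 9 A f$)
$\left(3 I{\left(6,G \right)} + R{\left(-7,11 \right)}\right)^{2} = \left(3 \cdot 9 \cdot 6 \cdot 2 - 5\right)^{2} = \left(3 \cdot 108 - 5\right)^{2} = \left(324 - 5\right)^{2} = 319^{2} = 101761$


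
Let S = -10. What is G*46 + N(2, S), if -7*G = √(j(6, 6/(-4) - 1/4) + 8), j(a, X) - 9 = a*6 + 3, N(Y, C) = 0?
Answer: -92*√14/7 ≈ -49.176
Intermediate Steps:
j(a, X) = 12 + 6*a (j(a, X) = 9 + (a*6 + 3) = 9 + (6*a + 3) = 9 + (3 + 6*a) = 12 + 6*a)
G = -2*√14/7 (G = -√((12 + 6*6) + 8)/7 = -√((12 + 36) + 8)/7 = -√(48 + 8)/7 = -2*√14/7 ≈ -1.0690)
G*46 + N(2, S) = -2*√14/7*46 + 0 = -92*√14/7 + 0 = -92*√14/7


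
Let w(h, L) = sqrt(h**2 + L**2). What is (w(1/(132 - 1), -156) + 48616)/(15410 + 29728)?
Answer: 24308/22569 + sqrt(417630097)/5913078 ≈ 1.0805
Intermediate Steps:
w(h, L) = sqrt(L**2 + h**2)
(w(1/(132 - 1), -156) + 48616)/(15410 + 29728) = (sqrt((-156)**2 + (1/(132 - 1))**2) + 48616)/(15410 + 29728) = (sqrt(24336 + (1/131)**2) + 48616)/45138 = (sqrt(24336 + (1/131)**2) + 48616)*(1/45138) = (sqrt(24336 + 1/17161) + 48616)*(1/45138) = (sqrt(417630097/17161) + 48616)*(1/45138) = (sqrt(417630097)/131 + 48616)*(1/45138) = (48616 + sqrt(417630097)/131)*(1/45138) = 24308/22569 + sqrt(417630097)/5913078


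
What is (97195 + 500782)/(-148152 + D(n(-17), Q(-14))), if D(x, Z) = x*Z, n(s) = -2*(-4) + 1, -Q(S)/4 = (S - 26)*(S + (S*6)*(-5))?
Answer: 597977/436488 ≈ 1.3700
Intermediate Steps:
Q(S) = 116*S*(-26 + S) (Q(S) = -4*(S - 26)*(S + (S*6)*(-5)) = -4*(-26 + S)*(S + (6*S)*(-5)) = -4*(-26 + S)*(S - 30*S) = -4*(-26 + S)*(-29*S) = -(-116)*S*(-26 + S) = 116*S*(-26 + S))
n(s) = 9 (n(s) = 8 + 1 = 9)
D(x, Z) = Z*x
(97195 + 500782)/(-148152 + D(n(-17), Q(-14))) = (97195 + 500782)/(-148152 + (116*(-14)*(-26 - 14))*9) = 597977/(-148152 + (116*(-14)*(-40))*9) = 597977/(-148152 + 64960*9) = 597977/(-148152 + 584640) = 597977/436488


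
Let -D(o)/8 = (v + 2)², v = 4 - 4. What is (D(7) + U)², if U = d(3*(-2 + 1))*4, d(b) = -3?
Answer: 1936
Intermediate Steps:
U = -12 (U = -3*4 = -12)
v = 0
D(o) = -32 (D(o) = -8*(0 + 2)² = -8*2² = -8*4 = -32)
(D(7) + U)² = (-32 - 12)² = (-44)² = 1936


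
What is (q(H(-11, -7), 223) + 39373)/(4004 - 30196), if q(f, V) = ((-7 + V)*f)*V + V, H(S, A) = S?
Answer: 122563/6548 ≈ 18.718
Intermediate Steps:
q(f, V) = V + V*f*(-7 + V) (q(f, V) = (f*(-7 + V))*V + V = V*f*(-7 + V) + V = V + V*f*(-7 + V))
(q(H(-11, -7), 223) + 39373)/(4004 - 30196) = (223*(1 - 7*(-11) + 223*(-11)) + 39373)/(4004 - 30196) = (223*(1 + 77 - 2453) + 39373)/(-26192) = (223*(-2375) + 39373)*(-1/26192) = (-529625 + 39373)*(-1/26192) = -490252*(-1/26192) = 122563/6548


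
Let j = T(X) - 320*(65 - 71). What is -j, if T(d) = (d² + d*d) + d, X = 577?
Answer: -668355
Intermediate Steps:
T(d) = d + 2*d² (T(d) = (d² + d²) + d = 2*d² + d = d + 2*d²)
j = 668355 (j = 577*(1 + 2*577) - 320*(65 - 71) = 577*(1 + 1154) - 320*(-6) = 577*1155 - 1*(-1920) = 666435 + 1920 = 668355)
-j = -1*668355 = -668355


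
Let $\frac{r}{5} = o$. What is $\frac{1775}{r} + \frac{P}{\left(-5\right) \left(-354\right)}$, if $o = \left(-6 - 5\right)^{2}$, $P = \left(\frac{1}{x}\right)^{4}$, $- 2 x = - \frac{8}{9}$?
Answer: $\frac{53883827}{18275840} \approx 2.9484$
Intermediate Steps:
$x = \frac{4}{9}$ ($x = - \frac{\left(-8\right) \frac{1}{9}}{2} = \left(- \frac{1}{2}\right) \left(- \frac{8}{9}\right) = \frac{4}{9} \approx 0.44444$)
$P = \frac{6561}{256}$ ($P = \left(\frac{1}{\frac{4}{9}}\right)^{4} = \left(\frac{9}{4}\right)^{4} = \frac{6561}{256} \approx 25.629$)
$o = 121$ ($o = \left(-11\right)^{2} = 121$)
$r = 605$ ($r = 5 \cdot 121 = 605$)
$\frac{1775}{r} + \frac{P}{\left(-5\right) \left(-354\right)} = \frac{1775}{605} + \frac{6561}{256 \left(\left(-5\right) \left(-354\right)\right)} = 1775 \cdot \frac{1}{605} + \frac{6561}{256 \cdot 1770} = \frac{355}{121} + \frac{6561}{256} \cdot \frac{1}{1770} = \frac{355}{121} + \frac{2187}{151040} = \frac{53883827}{18275840}$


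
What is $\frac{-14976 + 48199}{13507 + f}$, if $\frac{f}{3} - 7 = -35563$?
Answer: $- \frac{33223}{93161} \approx -0.35662$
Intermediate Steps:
$f = -106668$ ($f = 21 + 3 \left(-35563\right) = 21 - 106689 = -106668$)
$\frac{-14976 + 48199}{13507 + f} = \frac{-14976 + 48199}{13507 - 106668} = \frac{33223}{-93161} = 33223 \left(- \frac{1}{93161}\right) = - \frac{33223}{93161}$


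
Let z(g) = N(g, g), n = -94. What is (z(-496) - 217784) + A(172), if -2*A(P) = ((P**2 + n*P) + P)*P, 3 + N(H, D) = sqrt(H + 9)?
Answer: -1386355 + I*sqrt(487) ≈ -1.3864e+6 + 22.068*I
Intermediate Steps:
N(H, D) = -3 + sqrt(9 + H) (N(H, D) = -3 + sqrt(H + 9) = -3 + sqrt(9 + H))
A(P) = -P*(P**2 - 93*P)/2 (A(P) = -((P**2 - 94*P) + P)*P/2 = -(P**2 - 93*P)*P/2 = -P*(P**2 - 93*P)/2)
z(g) = -3 + sqrt(9 + g)
(z(-496) - 217784) + A(172) = ((-3 + sqrt(9 - 496)) - 217784) + (1/2)*172**2*(93 - 1*172) = ((-3 + sqrt(-487)) - 217784) + (1/2)*29584*(93 - 172) = ((-3 + I*sqrt(487)) - 217784) + (1/2)*29584*(-79) = (-217787 + I*sqrt(487)) - 1168568 = -1386355 + I*sqrt(487)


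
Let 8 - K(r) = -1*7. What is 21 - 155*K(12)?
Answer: -2304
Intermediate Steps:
K(r) = 15 (K(r) = 8 - (-1)*7 = 8 - 1*(-7) = 8 + 7 = 15)
21 - 155*K(12) = 21 - 155*15 = 21 - 2325 = -2304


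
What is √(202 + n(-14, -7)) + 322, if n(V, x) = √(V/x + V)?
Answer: 322 + √(202 + 2*I*√3) ≈ 336.21 + 0.12186*I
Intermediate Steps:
n(V, x) = √(V + V/x)
√(202 + n(-14, -7)) + 322 = √(202 + √(-14 - 14/(-7))) + 322 = √(202 + √(-14 - 14*(-⅐))) + 322 = √(202 + √(-14 + 2)) + 322 = √(202 + √(-12)) + 322 = √(202 + 2*I*√3) + 322 = 322 + √(202 + 2*I*√3)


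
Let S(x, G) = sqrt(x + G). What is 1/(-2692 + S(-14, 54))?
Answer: -673/1811706 - sqrt(10)/3623412 ≈ -0.00037235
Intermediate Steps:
S(x, G) = sqrt(G + x)
1/(-2692 + S(-14, 54)) = 1/(-2692 + sqrt(54 - 14)) = 1/(-2692 + sqrt(40)) = 1/(-2692 + 2*sqrt(10))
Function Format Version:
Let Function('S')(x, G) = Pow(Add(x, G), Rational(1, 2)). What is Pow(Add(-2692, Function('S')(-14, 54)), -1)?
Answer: Add(Rational(-673, 1811706), Mul(Rational(-1, 3623412), Pow(10, Rational(1, 2)))) ≈ -0.00037235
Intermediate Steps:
Function('S')(x, G) = Pow(Add(G, x), Rational(1, 2))
Pow(Add(-2692, Function('S')(-14, 54)), -1) = Pow(Add(-2692, Pow(Add(54, -14), Rational(1, 2))), -1) = Pow(Add(-2692, Pow(40, Rational(1, 2))), -1) = Pow(Add(-2692, Mul(2, Pow(10, Rational(1, 2)))), -1)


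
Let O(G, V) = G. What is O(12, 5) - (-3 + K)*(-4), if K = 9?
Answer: 36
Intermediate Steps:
O(12, 5) - (-3 + K)*(-4) = 12 - (-3 + 9)*(-4) = 12 - 6*(-4) = 12 - 1*(-24) = 12 + 24 = 36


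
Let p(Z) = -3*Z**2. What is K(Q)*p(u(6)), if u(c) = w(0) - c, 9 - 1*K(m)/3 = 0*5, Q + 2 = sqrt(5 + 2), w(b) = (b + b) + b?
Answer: -2916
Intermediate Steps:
w(b) = 3*b (w(b) = 2*b + b = 3*b)
Q = -2 + sqrt(7) (Q = -2 + sqrt(5 + 2) = -2 + sqrt(7) ≈ 0.64575)
K(m) = 27 (K(m) = 27 - 0*5 = 27 - 3*0 = 27 + 0 = 27)
u(c) = -c (u(c) = 3*0 - c = 0 - c = -c)
K(Q)*p(u(6)) = 27*(-3*(-1*6)**2) = 27*(-3*(-6)**2) = 27*(-3*36) = 27*(-108) = -2916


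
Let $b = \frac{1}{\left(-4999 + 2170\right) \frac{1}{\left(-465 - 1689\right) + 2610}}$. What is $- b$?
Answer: $\frac{152}{943} \approx 0.16119$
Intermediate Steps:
$b = - \frac{152}{943}$ ($b = \frac{1}{\left(-2829\right) \frac{1}{-2154 + 2610}} = \frac{1}{\left(-2829\right) \frac{1}{456}} = \frac{1}{- \frac{943}{152}} = - \frac{152}{943} \approx -0.16119$)
$- b = \left(-1\right) \left(- \frac{152}{943}\right) = \frac{152}{943}$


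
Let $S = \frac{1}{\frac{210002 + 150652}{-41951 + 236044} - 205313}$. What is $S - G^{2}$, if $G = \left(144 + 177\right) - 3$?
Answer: $- \frac{4029736333625513}{39849455455} \approx -1.0112 \cdot 10^{5}$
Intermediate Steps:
$G = 318$ ($G = 321 - 3 = 318$)
$S = - \frac{194093}{39849455455}$ ($S = \frac{1}{\frac{360654}{194093} - 205313} = \frac{1}{- \frac{39849455455}{194093}} = - \frac{194093}{39849455455} \approx -4.8707 \cdot 10^{-6}$)
$S - G^{2} = - \frac{194093}{39849455455} - 318^{2} = - \frac{194093}{39849455455} - 101124 = - \frac{4029736333625513}{39849455455}$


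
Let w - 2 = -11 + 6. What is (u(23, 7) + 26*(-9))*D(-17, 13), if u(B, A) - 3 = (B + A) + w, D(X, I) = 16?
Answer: -3264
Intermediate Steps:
w = -3 (w = 2 + (-11 + 6) = 2 - 5 = -3)
u(B, A) = A + B (u(B, A) = 3 + ((B + A) - 3) = 3 + ((A + B) - 3) = 3 + (-3 + A + B) = A + B)
(u(23, 7) + 26*(-9))*D(-17, 13) = ((7 + 23) + 26*(-9))*16 = (30 - 234)*16 = -204*16 = -3264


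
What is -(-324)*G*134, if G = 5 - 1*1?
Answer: 173664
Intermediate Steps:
G = 4 (G = 5 - 1 = 4)
-(-324)*G*134 = -(-324)*4*134 = -36*(-36)*134 = 1296*134 = 173664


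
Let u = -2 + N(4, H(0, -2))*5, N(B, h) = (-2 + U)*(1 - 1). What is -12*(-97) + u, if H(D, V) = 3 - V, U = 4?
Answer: 1162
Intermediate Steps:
N(B, h) = 0 (N(B, h) = (-2 + 4)*(1 - 1) = 2*0 = 0)
u = -2 (u = -2 + 0*5 = -2 + 0 = -2)
-12*(-97) + u = -12*(-97) - 2 = 1164 - 2 = 1162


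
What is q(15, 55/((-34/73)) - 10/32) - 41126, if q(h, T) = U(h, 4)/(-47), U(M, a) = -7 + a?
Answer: -1932919/47 ≈ -41126.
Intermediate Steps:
q(h, T) = 3/47 (q(h, T) = (-7 + 4)/(-47) = -3*(-1/47) = 3/47)
q(15, 55/((-34/73)) - 10/32) - 41126 = 3/47 - 41126 = -1932919/47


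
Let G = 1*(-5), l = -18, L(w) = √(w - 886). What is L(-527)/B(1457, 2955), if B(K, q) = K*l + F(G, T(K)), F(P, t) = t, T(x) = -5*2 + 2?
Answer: -3*I*√157/26234 ≈ -0.0014329*I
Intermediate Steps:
L(w) = √(-886 + w)
T(x) = -8 (T(x) = -10 + 2 = -8)
G = -5
B(K, q) = -8 - 18*K (B(K, q) = K*(-18) - 8 = -18*K - 8 = -8 - 18*K)
L(-527)/B(1457, 2955) = √(-886 - 527)/(-8 - 18*1457) = √(-1413)/(-8 - 26226) = (3*I*√157)/(-26234) = (3*I*√157)*(-1/26234) = -3*I*√157/26234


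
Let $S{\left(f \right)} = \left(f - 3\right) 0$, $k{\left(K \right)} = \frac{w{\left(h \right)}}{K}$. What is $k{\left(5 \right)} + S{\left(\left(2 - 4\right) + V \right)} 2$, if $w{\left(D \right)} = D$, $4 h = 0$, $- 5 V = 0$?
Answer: $0$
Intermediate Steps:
$V = 0$ ($V = \left(- \frac{1}{5}\right) 0 = 0$)
$h = 0$ ($h = \frac{1}{4} \cdot 0 = 0$)
$k{\left(K \right)} = 0$ ($k{\left(K \right)} = \frac{0}{K} = 0$)
$S{\left(f \right)} = 0$ ($S{\left(f \right)} = \left(-3 + f\right) 0 = 0$)
$k{\left(5 \right)} + S{\left(\left(2 - 4\right) + V \right)} 2 = 0 + 0 \cdot 2 = 0 + 0 = 0$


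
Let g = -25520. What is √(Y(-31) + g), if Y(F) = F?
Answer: 3*I*√2839 ≈ 159.85*I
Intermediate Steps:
√(Y(-31) + g) = √(-31 - 25520) = √(-25551) = 3*I*√2839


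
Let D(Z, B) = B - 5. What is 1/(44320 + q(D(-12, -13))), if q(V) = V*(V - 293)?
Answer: 1/49918 ≈ 2.0033e-5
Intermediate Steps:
D(Z, B) = -5 + B
q(V) = V*(-293 + V)
1/(44320 + q(D(-12, -13))) = 1/(44320 + (-5 - 13)*(-293 + (-5 - 13))) = 1/(44320 - 18*(-293 - 18)) = 1/(44320 - 18*(-311)) = 1/(44320 + 5598) = 1/49918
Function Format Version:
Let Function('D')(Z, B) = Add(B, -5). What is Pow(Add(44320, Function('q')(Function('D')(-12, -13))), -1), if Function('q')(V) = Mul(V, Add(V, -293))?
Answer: Rational(1, 49918) ≈ 2.0033e-5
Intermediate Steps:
Function('D')(Z, B) = Add(-5, B)
Function('q')(V) = Mul(V, Add(-293, V))
Pow(Add(44320, Function('q')(Function('D')(-12, -13))), -1) = Pow(Add(44320, Mul(Add(-5, -13), Add(-293, Add(-5, -13)))), -1) = Pow(Add(44320, Mul(-18, Add(-293, -18))), -1) = Pow(Add(44320, Mul(-18, -311)), -1) = Pow(Add(44320, 5598), -1) = Pow(49918, -1) = Rational(1, 49918)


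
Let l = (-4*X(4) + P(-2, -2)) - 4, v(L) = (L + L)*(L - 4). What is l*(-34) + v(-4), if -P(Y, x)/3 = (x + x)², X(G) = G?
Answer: 2376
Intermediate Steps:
v(L) = 2*L*(-4 + L) (v(L) = (2*L)*(-4 + L) = 2*L*(-4 + L))
P(Y, x) = -12*x² (P(Y, x) = -3*(x + x)² = -3*4*x² = -12*x²)
l = -68 (l = (-4*4 - 12*(-2)²) - 4 = (-16 - 12*4) - 4 = (-16 - 48) - 4 = -64 - 4 = -68)
l*(-34) + v(-4) = -68*(-34) + 2*(-4)*(-4 - 4) = 2312 + 2*(-4)*(-8) = 2312 + 64 = 2376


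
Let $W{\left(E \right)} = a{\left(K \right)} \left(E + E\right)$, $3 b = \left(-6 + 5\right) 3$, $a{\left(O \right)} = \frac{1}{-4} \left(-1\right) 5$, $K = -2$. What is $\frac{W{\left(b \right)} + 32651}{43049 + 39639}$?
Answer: $\frac{3841}{9728} \approx 0.39484$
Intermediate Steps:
$a{\left(O \right)} = \frac{5}{4}$ ($a{\left(O \right)} = \left(- \frac{1}{4}\right) \left(-1\right) 5 = \frac{1}{4} \cdot 5 = \frac{5}{4}$)
$b = -1$ ($b = \frac{\left(-6 + 5\right) 3}{3} = \frac{\left(-1\right) 3}{3} = \frac{1}{3} \left(-3\right) = -1$)
$W{\left(E \right)} = \frac{5 E}{2}$ ($W{\left(E \right)} = \frac{5 \left(E + E\right)}{4} = \frac{5 \cdot 2 E}{4} = \frac{5 E}{2}$)
$\frac{W{\left(b \right)} + 32651}{43049 + 39639} = \frac{\frac{5}{2} \left(-1\right) + 32651}{43049 + 39639} = \frac{- \frac{5}{2} + 32651}{82688} = \frac{65297}{2} \cdot \frac{1}{82688} = \frac{3841}{9728}$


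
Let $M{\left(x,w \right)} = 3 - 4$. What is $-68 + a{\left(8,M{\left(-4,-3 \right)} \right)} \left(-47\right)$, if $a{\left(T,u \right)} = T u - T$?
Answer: $684$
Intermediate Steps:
$M{\left(x,w \right)} = -1$ ($M{\left(x,w \right)} = 3 - 4 = -1$)
$a{\left(T,u \right)} = - T + T u$
$-68 + a{\left(8,M{\left(-4,-3 \right)} \right)} \left(-47\right) = -68 + 8 \left(-1 - 1\right) \left(-47\right) = -68 + 8 \left(-2\right) \left(-47\right) = -68 - -752 = -68 + 752 = 684$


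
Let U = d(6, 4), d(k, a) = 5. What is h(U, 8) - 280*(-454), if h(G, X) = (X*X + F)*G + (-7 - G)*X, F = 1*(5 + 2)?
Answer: 127379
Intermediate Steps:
U = 5
F = 7 (F = 1*7 = 7)
h(G, X) = G*(7 + X²) + X*(-7 - G) (h(G, X) = (X*X + 7)*G + (-7 - G)*X = (X² + 7)*G + X*(-7 - G) = (7 + X²)*G + X*(-7 - G) = G*(7 + X²) + X*(-7 - G))
h(U, 8) - 280*(-454) = (-7*8 + 7*5 + 5*8² - 1*5*8) - 280*(-454) = (-56 + 35 + 5*64 - 40) + 127120 = (-56 + 35 + 320 - 40) + 127120 = 259 + 127120 = 127379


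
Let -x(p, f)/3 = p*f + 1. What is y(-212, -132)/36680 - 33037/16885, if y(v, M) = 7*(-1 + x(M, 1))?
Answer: -4162374/2211935 ≈ -1.8818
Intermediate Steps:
x(p, f) = -3 - 3*f*p (x(p, f) = -3*(p*f + 1) = -3*(f*p + 1) = -3*(1 + f*p) = -3 - 3*f*p)
y(v, M) = -28 - 21*M (y(v, M) = 7*(-1 + (-3 - 3*1*M)) = 7*(-1 + (-3 - 3*M)) = 7*(-4 - 3*M) = -28 - 21*M)
y(-212, -132)/36680 - 33037/16885 = (-28 - 21*(-132))/36680 - 33037/16885 = (-28 + 2772)*(1/36680) - 33037*1/16885 = 2744*(1/36680) - 33037/16885 = 49/655 - 33037/16885 = -4162374/2211935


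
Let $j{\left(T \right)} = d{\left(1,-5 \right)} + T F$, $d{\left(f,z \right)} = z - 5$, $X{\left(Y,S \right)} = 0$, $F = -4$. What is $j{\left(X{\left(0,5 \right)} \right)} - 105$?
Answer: $-115$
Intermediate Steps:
$d{\left(f,z \right)} = -5 + z$ ($d{\left(f,z \right)} = z - 5 = -5 + z$)
$j{\left(T \right)} = -10 - 4 T$ ($j{\left(T \right)} = \left(-5 - 5\right) + T \left(-4\right) = -10 - 4 T$)
$j{\left(X{\left(0,5 \right)} \right)} - 105 = \left(-10 - 0\right) - 105 = \left(-10 + 0\right) - 105 = -10 - 105 = -115$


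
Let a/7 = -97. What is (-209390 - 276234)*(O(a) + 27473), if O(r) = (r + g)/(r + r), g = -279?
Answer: -9059143809104/679 ≈ -1.3342e+10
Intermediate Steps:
a = -679 (a = 7*(-97) = -679)
O(r) = (-279 + r)/(2*r) (O(r) = (r - 279)/(r + r) = (-279 + r)/((2*r)) = (-279 + r)*(1/(2*r)) = (-279 + r)/(2*r))
(-209390 - 276234)*(O(a) + 27473) = (-209390 - 276234)*((1/2)*(-279 - 679)/(-679) + 27473) = -485624*((1/2)*(-1/679)*(-958) + 27473) = -485624*(479/679 + 27473) = -485624*18654646/679 = -9059143809104/679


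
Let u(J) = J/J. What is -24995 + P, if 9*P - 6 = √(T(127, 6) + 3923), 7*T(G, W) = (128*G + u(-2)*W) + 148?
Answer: -74983/3 + √307097/63 ≈ -24986.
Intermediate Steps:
u(J) = 1
T(G, W) = 148/7 + W/7 + 128*G/7 (T(G, W) = ((128*G + 1*W) + 148)/7 = ((128*G + W) + 148)/7 = ((W + 128*G) + 148)/7 = (148 + W + 128*G)/7 = 148/7 + W/7 + 128*G/7)
P = ⅔ + √307097/63 (P = ⅔ + √((148/7 + (⅐)*6 + (128/7)*127) + 3923)/9 = ⅔ + √((148/7 + 6/7 + 16256/7) + 3923)/9 = ⅔ + √(16410/7 + 3923)/9 = ⅔ + √(43871/7)/9 = ⅔ + (√307097/7)/9 = ⅔ + √307097/63 ≈ 9.4629)
-24995 + P = -24995 + (⅔ + √307097/63) = -74983/3 + √307097/63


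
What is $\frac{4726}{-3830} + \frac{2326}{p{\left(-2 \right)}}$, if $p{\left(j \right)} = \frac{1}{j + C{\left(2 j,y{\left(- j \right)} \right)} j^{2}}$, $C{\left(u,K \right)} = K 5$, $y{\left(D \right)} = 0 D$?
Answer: $- \frac{8910943}{1915} \approx -4653.2$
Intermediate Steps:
$y{\left(D \right)} = 0$
$C{\left(u,K \right)} = 5 K$
$p{\left(j \right)} = \frac{1}{j}$ ($p{\left(j \right)} = \frac{1}{j + 5 \cdot 0 j^{2}} = \frac{1}{j + 0 j^{2}} = \frac{1}{j + 0} = \frac{1}{j}$)
$\frac{4726}{-3830} + \frac{2326}{p{\left(-2 \right)}} = \frac{4726}{-3830} + \frac{2326}{\frac{1}{-2}} = 4726 \left(- \frac{1}{3830}\right) + \frac{2326}{- \frac{1}{2}} = - \frac{2363}{1915} + 2326 \left(-2\right) = - \frac{2363}{1915} - 4652 = - \frac{8910943}{1915}$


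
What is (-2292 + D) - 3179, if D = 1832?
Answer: -3639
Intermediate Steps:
(-2292 + D) - 3179 = (-2292 + 1832) - 3179 = -460 - 3179 = -3639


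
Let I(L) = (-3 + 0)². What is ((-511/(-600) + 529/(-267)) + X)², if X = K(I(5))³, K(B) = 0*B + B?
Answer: 167860345824649/316840000 ≈ 5.2980e+5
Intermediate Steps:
I(L) = 9 (I(L) = (-3)² = 9)
K(B) = B (K(B) = 0 + B = B)
X = 729 (X = 9³ = 729)
((-511/(-600) + 529/(-267)) + X)² = ((-511/(-600) + 529/(-267)) + 729)² = ((-511*(-1/600) + 529*(-1/267)) + 729)² = ((511/600 - 529/267) + 729)² = (-20107/17800 + 729)² = (12956093/17800)² = 167860345824649/316840000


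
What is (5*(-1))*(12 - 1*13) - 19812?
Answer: -19807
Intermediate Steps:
(5*(-1))*(12 - 1*13) - 19812 = -5*(12 - 13) - 19812 = -5*(-1) - 19812 = 5 - 19812 = -19807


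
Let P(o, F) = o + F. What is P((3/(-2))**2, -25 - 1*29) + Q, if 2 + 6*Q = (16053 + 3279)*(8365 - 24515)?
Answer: -624424225/12 ≈ -5.2035e+7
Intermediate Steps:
Q = -156105901/3 (Q = -1/3 + ((16053 + 3279)*(8365 - 24515))/6 = -1/3 + (19332*(-16150))/6 = -1/3 + (1/6)*(-312211800) = -1/3 - 52035300 = -156105901/3 ≈ -5.2035e+7)
P(o, F) = F + o
P((3/(-2))**2, -25 - 1*29) + Q = ((-25 - 1*29) + (3/(-2))**2) - 156105901/3 = ((-25 - 29) + (3*(-1/2))**2) - 156105901/3 = (-54 + (-3/2)**2) - 156105901/3 = (-54 + 9/4) - 156105901/3 = -207/4 - 156105901/3 = -624424225/12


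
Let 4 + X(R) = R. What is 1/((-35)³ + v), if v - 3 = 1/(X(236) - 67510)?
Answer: -67278/2884342417 ≈ -2.3325e-5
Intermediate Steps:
X(R) = -4 + R
v = 201833/67278 (v = 3 + 1/((-4 + 236) - 67510) = 3 + 1/(232 - 67510) = 3 + 1/(-67278) = 3 - 1/67278 = 201833/67278 ≈ 3.0000)
1/((-35)³ + v) = 1/((-35)³ + 201833/67278) = 1/(-42875 + 201833/67278) = 1/(-2884342417/67278) = -67278/2884342417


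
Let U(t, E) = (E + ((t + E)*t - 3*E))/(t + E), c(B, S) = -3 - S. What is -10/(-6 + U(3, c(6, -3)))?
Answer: 10/3 ≈ 3.3333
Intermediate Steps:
U(t, E) = (-2*E + t*(E + t))/(E + t) (U(t, E) = (E + ((E + t)*t - 3*E))/(E + t) = (E + (t*(E + t) - 3*E))/(E + t) = (E + (-3*E + t*(E + t)))/(E + t) = (-2*E + t*(E + t))/(E + t))
-10/(-6 + U(3, c(6, -3))) = -10/(-6 + (3² - 2*(-3 - 1*(-3)) + (-3 - 1*(-3))*3)/((-3 - 1*(-3)) + 3)) = -10/(-6 + (9 - 2*(-3 + 3) + (-3 + 3)*3)/((-3 + 3) + 3)) = -10/(-6 + (9 - 2*0 + 0*3)/(0 + 3)) = -10/(-6 + (9 + 0 + 0)/3) = -10/(-6 + (⅓)*9) = -10/(-6 + 3) = -10/(-3) = -⅓*(-10) = 10/3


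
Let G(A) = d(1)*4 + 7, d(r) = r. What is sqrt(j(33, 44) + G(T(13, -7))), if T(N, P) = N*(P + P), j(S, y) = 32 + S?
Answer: 2*sqrt(19) ≈ 8.7178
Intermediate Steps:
T(N, P) = 2*N*P (T(N, P) = N*(2*P) = 2*N*P)
G(A) = 11 (G(A) = 1*4 + 7 = 4 + 7 = 11)
sqrt(j(33, 44) + G(T(13, -7))) = sqrt((32 + 33) + 11) = sqrt(65 + 11) = sqrt(76) = 2*sqrt(19)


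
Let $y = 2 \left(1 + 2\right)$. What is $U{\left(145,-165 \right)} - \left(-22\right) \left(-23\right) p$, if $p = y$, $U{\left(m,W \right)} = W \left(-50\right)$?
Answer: $5214$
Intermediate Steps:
$U{\left(m,W \right)} = - 50 W$
$y = 6$ ($y = 2 \cdot 3 = 6$)
$p = 6$
$U{\left(145,-165 \right)} - \left(-22\right) \left(-23\right) p = \left(-50\right) \left(-165\right) - \left(-22\right) \left(-23\right) 6 = 8250 - 506 \cdot 6 = 8250 - 3036 = 5214$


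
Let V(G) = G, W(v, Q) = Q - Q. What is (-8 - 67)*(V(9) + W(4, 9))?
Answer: -675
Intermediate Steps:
W(v, Q) = 0
(-8 - 67)*(V(9) + W(4, 9)) = (-8 - 67)*(9 + 0) = -75*9 = -675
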